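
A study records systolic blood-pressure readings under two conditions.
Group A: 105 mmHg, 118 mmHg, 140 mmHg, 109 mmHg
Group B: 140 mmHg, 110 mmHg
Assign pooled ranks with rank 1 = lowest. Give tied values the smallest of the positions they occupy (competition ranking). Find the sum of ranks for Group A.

12

Sorted (ascending): 105, 109, 110, 118, 140, 140
The 2 values of 140 occupy positions 5–6 → each gets rank 5.
Group A values → pooled ranks: 105→1, 118→4, 140→5, 109→2
Rank sum = 1 + 4 + 5 + 2 = 12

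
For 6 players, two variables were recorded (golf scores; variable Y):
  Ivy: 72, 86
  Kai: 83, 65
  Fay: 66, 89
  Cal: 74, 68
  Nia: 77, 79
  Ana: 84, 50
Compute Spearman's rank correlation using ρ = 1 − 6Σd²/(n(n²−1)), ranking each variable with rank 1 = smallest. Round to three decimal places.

Ranks of variable 1: 2, 5, 1, 3, 4, 6
Ranks of variable 2: 5, 2, 6, 3, 4, 1
d = r₁ − r₂: -3, 3, -5, 0, 0, 5
d²: 9, 9, 25, 0, 0, 25; Σd² = 68
ρ = 1 − 6·68/(6·35) = 1 − 408/210 = -0.943

-0.943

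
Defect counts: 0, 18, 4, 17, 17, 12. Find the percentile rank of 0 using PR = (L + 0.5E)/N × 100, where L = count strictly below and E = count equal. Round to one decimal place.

N = 6.
Strictly below 0: 0. Equal to 0: 1.
PR = (0 + 0.5·1)/6 × 100 = 8.3

8.3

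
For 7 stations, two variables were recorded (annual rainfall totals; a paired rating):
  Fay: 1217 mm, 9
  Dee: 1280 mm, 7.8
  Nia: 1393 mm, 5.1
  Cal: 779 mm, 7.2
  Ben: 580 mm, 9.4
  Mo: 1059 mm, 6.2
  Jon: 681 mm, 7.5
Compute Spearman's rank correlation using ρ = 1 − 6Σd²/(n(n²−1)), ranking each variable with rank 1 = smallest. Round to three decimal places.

-0.464

Ranks of variable 1: 5, 6, 7, 3, 1, 4, 2
Ranks of variable 2: 6, 5, 1, 3, 7, 2, 4
d = r₁ − r₂: -1, 1, 6, 0, -6, 2, -2
d²: 1, 1, 36, 0, 36, 4, 4; Σd² = 82
ρ = 1 − 6·82/(7·48) = 1 − 492/336 = -0.464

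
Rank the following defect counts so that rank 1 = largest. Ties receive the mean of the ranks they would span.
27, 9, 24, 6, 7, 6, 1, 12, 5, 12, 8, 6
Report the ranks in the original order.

Sorted (descending): 27, 24, 12, 12, 9, 8, 7, 6, 6, 6, 5, 1
The 2 values of 12 occupy positions 3–4 → average rank (3+4)/2 = 3.5.
The 3 values of 6 occupy positions 8–10 → average rank 9.

1, 5, 2, 9, 7, 9, 12, 3.5, 11, 3.5, 6, 9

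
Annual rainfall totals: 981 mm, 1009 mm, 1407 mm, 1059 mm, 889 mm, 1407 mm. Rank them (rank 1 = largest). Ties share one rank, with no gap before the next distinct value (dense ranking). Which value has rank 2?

1059

Sorted (descending): 1407, 1407, 1059, 1009, 981, 889
The 2 values of 1407 share dense rank 1.
Remaining distinct values take the next consecutive integers.
Rank 2 → value 1059.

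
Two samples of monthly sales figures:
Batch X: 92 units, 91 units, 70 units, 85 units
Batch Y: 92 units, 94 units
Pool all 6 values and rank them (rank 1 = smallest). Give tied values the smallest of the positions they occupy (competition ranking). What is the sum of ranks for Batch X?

10

Sorted (ascending): 70, 85, 91, 92, 92, 94
The 2 values of 92 occupy positions 4–5 → each gets rank 4.
Batch X values → pooled ranks: 92→4, 91→3, 70→1, 85→2
Rank sum = 4 + 3 + 1 + 2 = 10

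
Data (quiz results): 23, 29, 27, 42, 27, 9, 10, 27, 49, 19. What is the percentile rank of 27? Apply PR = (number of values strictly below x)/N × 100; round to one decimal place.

40.0

N = 10.
Strictly below 27: 4. Equal to 27: 3.
PR = 4/10 × 100 = 40.0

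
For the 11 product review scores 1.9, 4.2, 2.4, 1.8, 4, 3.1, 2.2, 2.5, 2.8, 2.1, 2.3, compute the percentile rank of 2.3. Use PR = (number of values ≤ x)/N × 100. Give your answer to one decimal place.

45.5

N = 11.
Strictly below 2.3: 4. Equal to 2.3: 1.
PR = 5/11 × 100 = 45.5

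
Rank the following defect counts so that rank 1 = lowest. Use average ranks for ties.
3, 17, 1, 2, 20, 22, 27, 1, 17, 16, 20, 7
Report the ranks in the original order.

Sorted (ascending): 1, 1, 2, 3, 7, 16, 17, 17, 20, 20, 22, 27
The 2 values of 1 occupy positions 1–2 → average rank (1+2)/2 = 1.5.
The 2 values of 17 occupy positions 7–8 → average rank (7+8)/2 = 7.5.
The 2 values of 20 occupy positions 9–10 → average rank (9+10)/2 = 9.5.

4, 7.5, 1.5, 3, 9.5, 11, 12, 1.5, 7.5, 6, 9.5, 5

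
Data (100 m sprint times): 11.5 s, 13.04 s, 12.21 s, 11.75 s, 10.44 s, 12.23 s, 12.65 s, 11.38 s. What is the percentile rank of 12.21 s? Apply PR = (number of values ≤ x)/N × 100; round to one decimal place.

62.5

N = 8.
Strictly below 12.21: 4. Equal to 12.21: 1.
PR = 5/8 × 100 = 62.5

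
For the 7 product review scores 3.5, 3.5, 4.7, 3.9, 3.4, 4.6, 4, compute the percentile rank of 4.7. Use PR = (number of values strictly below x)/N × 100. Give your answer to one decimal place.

85.7

N = 7.
Strictly below 4.7: 6. Equal to 4.7: 1.
PR = 6/7 × 100 = 85.7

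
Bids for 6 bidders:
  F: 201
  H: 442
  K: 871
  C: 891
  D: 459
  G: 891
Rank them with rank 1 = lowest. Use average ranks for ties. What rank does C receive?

5.5

Sorted (ascending): 201, 442, 459, 871, 891, 891
The 2 values of 891 occupy positions 5–6 → average rank (5+6)/2 = 5.5.
C has value 891 → rank 5.5.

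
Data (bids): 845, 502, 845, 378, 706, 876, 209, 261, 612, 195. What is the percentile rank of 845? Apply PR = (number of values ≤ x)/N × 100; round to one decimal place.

N = 10.
Strictly below 845: 7. Equal to 845: 2.
PR = 9/10 × 100 = 90.0

90.0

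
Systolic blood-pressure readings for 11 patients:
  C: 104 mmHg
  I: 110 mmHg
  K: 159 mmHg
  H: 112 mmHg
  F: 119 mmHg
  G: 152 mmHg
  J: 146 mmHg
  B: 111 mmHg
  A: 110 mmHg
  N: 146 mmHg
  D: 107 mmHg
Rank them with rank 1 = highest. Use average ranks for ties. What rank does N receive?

Sorted (descending): 159, 152, 146, 146, 119, 112, 111, 110, 110, 107, 104
The 2 values of 146 occupy positions 3–4 → average rank (3+4)/2 = 3.5.
The 2 values of 110 occupy positions 8–9 → average rank (8+9)/2 = 8.5.
N has value 146 mmHg → rank 3.5.

3.5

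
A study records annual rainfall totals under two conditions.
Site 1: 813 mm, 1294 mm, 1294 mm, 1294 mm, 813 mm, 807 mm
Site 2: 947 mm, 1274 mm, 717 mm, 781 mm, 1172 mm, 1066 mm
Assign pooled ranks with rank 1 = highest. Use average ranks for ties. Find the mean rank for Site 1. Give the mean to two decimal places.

Sorted (descending): 1294, 1294, 1294, 1274, 1172, 1066, 947, 813, 813, 807, 781, 717
The 3 values of 1294 occupy positions 1–3 → average rank 2.
The 2 values of 813 occupy positions 8–9 → average rank (8+9)/2 = 8.5.
Site 1 values → pooled ranks: 813→8.5, 1294→2, 1294→2, 1294→2, 813→8.5, 807→10
Mean rank = (8.5 + 2 + 2 + 2 + 8.5 + 10) / 6 = 5.50

5.50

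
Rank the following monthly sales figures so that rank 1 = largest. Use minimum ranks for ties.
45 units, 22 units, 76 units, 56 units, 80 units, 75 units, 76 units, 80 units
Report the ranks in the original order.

7, 8, 3, 6, 1, 5, 3, 1

Sorted (descending): 80, 80, 76, 76, 75, 56, 45, 22
The 2 values of 80 occupy positions 1–2 → each gets rank 1.
The 2 values of 76 occupy positions 3–4 → each gets rank 3.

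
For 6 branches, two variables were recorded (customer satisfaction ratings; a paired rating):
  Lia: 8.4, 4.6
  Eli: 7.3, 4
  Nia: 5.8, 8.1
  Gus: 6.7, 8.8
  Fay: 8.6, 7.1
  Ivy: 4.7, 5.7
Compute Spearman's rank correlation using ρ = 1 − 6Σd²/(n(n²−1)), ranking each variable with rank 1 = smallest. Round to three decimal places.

-0.257

Ranks of variable 1: 5, 4, 2, 3, 6, 1
Ranks of variable 2: 2, 1, 5, 6, 4, 3
d = r₁ − r₂: 3, 3, -3, -3, 2, -2
d²: 9, 9, 9, 9, 4, 4; Σd² = 44
ρ = 1 − 6·44/(6·35) = 1 − 264/210 = -0.257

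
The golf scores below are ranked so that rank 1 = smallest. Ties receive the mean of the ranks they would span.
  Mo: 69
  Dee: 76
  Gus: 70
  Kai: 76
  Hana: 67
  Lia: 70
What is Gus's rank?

Sorted (ascending): 67, 69, 70, 70, 76, 76
The 2 values of 70 occupy positions 3–4 → average rank (3+4)/2 = 3.5.
The 2 values of 76 occupy positions 5–6 → average rank (5+6)/2 = 5.5.
Gus has value 70 → rank 3.5.

3.5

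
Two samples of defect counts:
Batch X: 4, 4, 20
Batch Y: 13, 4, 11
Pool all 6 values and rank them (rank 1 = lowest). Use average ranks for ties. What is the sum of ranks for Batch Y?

11

Sorted (ascending): 4, 4, 4, 11, 13, 20
The 3 values of 4 occupy positions 1–3 → average rank 2.
Batch Y values → pooled ranks: 13→5, 4→2, 11→4
Rank sum = 5 + 2 + 4 = 11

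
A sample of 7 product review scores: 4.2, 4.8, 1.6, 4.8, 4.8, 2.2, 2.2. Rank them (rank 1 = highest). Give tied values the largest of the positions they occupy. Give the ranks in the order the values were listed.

4, 3, 7, 3, 3, 6, 6

Sorted (descending): 4.8, 4.8, 4.8, 4.2, 2.2, 2.2, 1.6
The 3 values of 4.8 occupy positions 1–3 → each gets rank 3.
The 2 values of 2.2 occupy positions 5–6 → each gets rank 6.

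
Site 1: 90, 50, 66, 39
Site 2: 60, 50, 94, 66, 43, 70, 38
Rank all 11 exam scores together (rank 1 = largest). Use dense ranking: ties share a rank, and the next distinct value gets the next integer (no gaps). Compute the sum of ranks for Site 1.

20

Sorted (descending): 94, 90, 70, 66, 66, 60, 50, 50, 43, 39, 38
The 2 values of 66 share dense rank 4.
The 2 values of 50 share dense rank 6.
Remaining distinct values take the next consecutive integers.
Site 1 values → pooled ranks: 90→2, 50→6, 66→4, 39→8
Rank sum = 2 + 6 + 4 + 8 = 20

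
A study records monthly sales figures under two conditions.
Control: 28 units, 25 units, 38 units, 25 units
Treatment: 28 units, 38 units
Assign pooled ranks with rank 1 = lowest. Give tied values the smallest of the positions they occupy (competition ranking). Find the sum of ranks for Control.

Sorted (ascending): 25, 25, 28, 28, 38, 38
The 2 values of 25 occupy positions 1–2 → each gets rank 1.
The 2 values of 28 occupy positions 3–4 → each gets rank 3.
The 2 values of 38 occupy positions 5–6 → each gets rank 5.
Control values → pooled ranks: 28→3, 25→1, 38→5, 25→1
Rank sum = 3 + 1 + 5 + 1 = 10

10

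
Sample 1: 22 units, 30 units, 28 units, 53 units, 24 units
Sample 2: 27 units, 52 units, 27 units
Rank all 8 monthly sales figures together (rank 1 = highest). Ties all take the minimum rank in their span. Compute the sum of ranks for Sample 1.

23

Sorted (descending): 53, 52, 30, 28, 27, 27, 24, 22
The 2 values of 27 occupy positions 5–6 → each gets rank 5.
Sample 1 values → pooled ranks: 22→8, 30→3, 28→4, 53→1, 24→7
Rank sum = 8 + 3 + 4 + 1 + 7 = 23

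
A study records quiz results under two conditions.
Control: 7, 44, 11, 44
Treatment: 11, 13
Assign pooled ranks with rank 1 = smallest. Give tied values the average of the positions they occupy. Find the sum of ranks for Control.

Sorted (ascending): 7, 11, 11, 13, 44, 44
The 2 values of 11 occupy positions 2–3 → average rank (2+3)/2 = 2.5.
The 2 values of 44 occupy positions 5–6 → average rank (5+6)/2 = 5.5.
Control values → pooled ranks: 7→1, 44→5.5, 11→2.5, 44→5.5
Rank sum = 1 + 5.5 + 2.5 + 5.5 = 14.5

14.5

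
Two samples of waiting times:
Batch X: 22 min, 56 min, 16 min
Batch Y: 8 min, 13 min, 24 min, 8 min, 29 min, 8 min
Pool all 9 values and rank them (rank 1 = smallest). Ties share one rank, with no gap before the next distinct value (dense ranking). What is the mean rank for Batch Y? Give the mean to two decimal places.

2.67

Sorted (ascending): 8, 8, 8, 13, 16, 22, 24, 29, 56
The 3 values of 8 share dense rank 1.
Remaining distinct values take the next consecutive integers.
Batch Y values → pooled ranks: 8→1, 13→2, 24→5, 8→1, 29→6, 8→1
Mean rank = (1 + 2 + 5 + 1 + 6 + 1) / 6 = 2.67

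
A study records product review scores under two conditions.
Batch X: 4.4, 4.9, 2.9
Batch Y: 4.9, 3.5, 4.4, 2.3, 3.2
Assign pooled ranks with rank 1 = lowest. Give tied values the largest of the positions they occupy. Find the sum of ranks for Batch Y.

Sorted (ascending): 2.3, 2.9, 3.2, 3.5, 4.4, 4.4, 4.9, 4.9
The 2 values of 4.4 occupy positions 5–6 → each gets rank 6.
The 2 values of 4.9 occupy positions 7–8 → each gets rank 8.
Batch Y values → pooled ranks: 4.9→8, 3.5→4, 4.4→6, 2.3→1, 3.2→3
Rank sum = 8 + 4 + 6 + 1 + 3 = 22

22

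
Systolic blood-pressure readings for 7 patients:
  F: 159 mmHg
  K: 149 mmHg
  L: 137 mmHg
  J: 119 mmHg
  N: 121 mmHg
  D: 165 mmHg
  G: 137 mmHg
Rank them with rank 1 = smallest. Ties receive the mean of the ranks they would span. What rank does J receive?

1

Sorted (ascending): 119, 121, 137, 137, 149, 159, 165
The 2 values of 137 occupy positions 3–4 → average rank (3+4)/2 = 3.5.
J has value 119 mmHg → rank 1.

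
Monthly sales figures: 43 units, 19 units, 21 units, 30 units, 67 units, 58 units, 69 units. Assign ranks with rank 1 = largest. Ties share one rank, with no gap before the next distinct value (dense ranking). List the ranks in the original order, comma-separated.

4, 7, 6, 5, 2, 3, 1

Sorted (descending): 69, 67, 58, 43, 30, 21, 19
No ties — each value takes its position as its rank.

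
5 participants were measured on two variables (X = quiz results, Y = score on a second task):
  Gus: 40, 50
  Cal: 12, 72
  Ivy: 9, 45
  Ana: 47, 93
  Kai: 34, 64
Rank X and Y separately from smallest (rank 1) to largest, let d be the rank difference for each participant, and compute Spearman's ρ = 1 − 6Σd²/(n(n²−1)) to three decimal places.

0.600

Ranks of variable 1: 4, 2, 1, 5, 3
Ranks of variable 2: 2, 4, 1, 5, 3
d = r₁ − r₂: 2, -2, 0, 0, 0
d²: 4, 4, 0, 0, 0; Σd² = 8
ρ = 1 − 6·8/(5·24) = 1 − 48/120 = 0.600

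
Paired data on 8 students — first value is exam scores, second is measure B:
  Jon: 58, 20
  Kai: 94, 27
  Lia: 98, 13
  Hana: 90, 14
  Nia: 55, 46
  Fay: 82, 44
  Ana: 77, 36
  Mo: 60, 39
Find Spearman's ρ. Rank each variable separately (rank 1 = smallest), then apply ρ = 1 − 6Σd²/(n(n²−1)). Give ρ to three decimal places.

-0.643

Ranks of variable 1: 2, 7, 8, 6, 1, 5, 4, 3
Ranks of variable 2: 3, 4, 1, 2, 8, 7, 5, 6
d = r₁ − r₂: -1, 3, 7, 4, -7, -2, -1, -3
d²: 1, 9, 49, 16, 49, 4, 1, 9; Σd² = 138
ρ = 1 − 6·138/(8·63) = 1 − 828/504 = -0.643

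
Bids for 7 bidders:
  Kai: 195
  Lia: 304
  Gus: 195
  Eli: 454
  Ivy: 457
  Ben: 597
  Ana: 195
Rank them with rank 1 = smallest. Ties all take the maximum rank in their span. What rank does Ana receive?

3

Sorted (ascending): 195, 195, 195, 304, 454, 457, 597
The 3 values of 195 occupy positions 1–3 → each gets rank 3.
Ana has value 195 → rank 3.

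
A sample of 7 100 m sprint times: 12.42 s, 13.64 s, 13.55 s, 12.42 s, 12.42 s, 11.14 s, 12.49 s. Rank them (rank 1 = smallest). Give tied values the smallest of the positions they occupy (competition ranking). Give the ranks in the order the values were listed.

Sorted (ascending): 11.14, 12.42, 12.42, 12.42, 12.49, 13.55, 13.64
The 3 values of 12.42 occupy positions 2–4 → each gets rank 2.

2, 7, 6, 2, 2, 1, 5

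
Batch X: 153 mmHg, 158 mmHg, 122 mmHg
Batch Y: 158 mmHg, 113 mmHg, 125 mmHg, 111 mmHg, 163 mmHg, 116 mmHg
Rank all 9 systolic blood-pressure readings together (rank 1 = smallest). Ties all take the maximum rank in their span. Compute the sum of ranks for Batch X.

18

Sorted (ascending): 111, 113, 116, 122, 125, 153, 158, 158, 163
The 2 values of 158 occupy positions 7–8 → each gets rank 8.
Batch X values → pooled ranks: 153→6, 158→8, 122→4
Rank sum = 6 + 8 + 4 = 18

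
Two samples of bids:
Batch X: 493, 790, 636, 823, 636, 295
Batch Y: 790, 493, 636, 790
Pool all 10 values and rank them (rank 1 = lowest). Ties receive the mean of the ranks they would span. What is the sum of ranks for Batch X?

31.5

Sorted (ascending): 295, 493, 493, 636, 636, 636, 790, 790, 790, 823
The 2 values of 493 occupy positions 2–3 → average rank (2+3)/2 = 2.5.
The 3 values of 636 occupy positions 4–6 → average rank 5.
The 3 values of 790 occupy positions 7–9 → average rank 8.
Batch X values → pooled ranks: 493→2.5, 790→8, 636→5, 823→10, 636→5, 295→1
Rank sum = 2.5 + 8 + 5 + 10 + 5 + 1 = 31.5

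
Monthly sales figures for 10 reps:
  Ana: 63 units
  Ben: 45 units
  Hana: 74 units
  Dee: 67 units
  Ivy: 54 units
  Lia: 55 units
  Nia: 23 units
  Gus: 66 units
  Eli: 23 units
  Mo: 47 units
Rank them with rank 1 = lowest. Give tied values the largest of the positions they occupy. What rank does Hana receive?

Sorted (ascending): 23, 23, 45, 47, 54, 55, 63, 66, 67, 74
The 2 values of 23 occupy positions 1–2 → each gets rank 2.
Hana has value 74 units → rank 10.

10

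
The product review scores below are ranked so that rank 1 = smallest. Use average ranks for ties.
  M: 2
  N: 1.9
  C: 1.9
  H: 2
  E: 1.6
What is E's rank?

1

Sorted (ascending): 1.6, 1.9, 1.9, 2, 2
The 2 values of 1.9 occupy positions 2–3 → average rank (2+3)/2 = 2.5.
The 2 values of 2 occupy positions 4–5 → average rank (4+5)/2 = 4.5.
E has value 1.6 → rank 1.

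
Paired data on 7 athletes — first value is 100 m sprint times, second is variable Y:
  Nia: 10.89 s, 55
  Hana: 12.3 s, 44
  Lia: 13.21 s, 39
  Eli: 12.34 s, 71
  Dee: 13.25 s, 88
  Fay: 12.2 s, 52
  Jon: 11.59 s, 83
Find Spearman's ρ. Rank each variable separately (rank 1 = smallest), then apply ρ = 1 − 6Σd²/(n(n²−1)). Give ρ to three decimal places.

Ranks of variable 1: 1, 4, 6, 5, 7, 3, 2
Ranks of variable 2: 4, 2, 1, 5, 7, 3, 6
d = r₁ − r₂: -3, 2, 5, 0, 0, 0, -4
d²: 9, 4, 25, 0, 0, 0, 16; Σd² = 54
ρ = 1 − 6·54/(7·48) = 1 − 324/336 = 0.036

0.036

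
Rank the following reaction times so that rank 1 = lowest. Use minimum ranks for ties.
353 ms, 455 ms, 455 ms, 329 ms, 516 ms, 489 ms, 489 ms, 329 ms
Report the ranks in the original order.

Sorted (ascending): 329, 329, 353, 455, 455, 489, 489, 516
The 2 values of 329 occupy positions 1–2 → each gets rank 1.
The 2 values of 455 occupy positions 4–5 → each gets rank 4.
The 2 values of 489 occupy positions 6–7 → each gets rank 6.

3, 4, 4, 1, 8, 6, 6, 1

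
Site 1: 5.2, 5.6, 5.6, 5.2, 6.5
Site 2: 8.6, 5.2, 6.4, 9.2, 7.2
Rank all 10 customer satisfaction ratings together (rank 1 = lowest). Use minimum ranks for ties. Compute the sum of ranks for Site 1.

Sorted (ascending): 5.2, 5.2, 5.2, 5.6, 5.6, 6.4, 6.5, 7.2, 8.6, 9.2
The 3 values of 5.2 occupy positions 1–3 → each gets rank 1.
The 2 values of 5.6 occupy positions 4–5 → each gets rank 4.
Site 1 values → pooled ranks: 5.2→1, 5.6→4, 5.6→4, 5.2→1, 6.5→7
Rank sum = 1 + 4 + 4 + 1 + 7 = 17

17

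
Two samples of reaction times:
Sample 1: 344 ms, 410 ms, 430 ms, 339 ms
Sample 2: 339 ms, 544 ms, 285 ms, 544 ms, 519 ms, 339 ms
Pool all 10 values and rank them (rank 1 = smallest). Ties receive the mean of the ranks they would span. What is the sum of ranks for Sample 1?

Sorted (ascending): 285, 339, 339, 339, 344, 410, 430, 519, 544, 544
The 3 values of 339 occupy positions 2–4 → average rank 3.
The 2 values of 544 occupy positions 9–10 → average rank (9+10)/2 = 9.5.
Sample 1 values → pooled ranks: 344→5, 410→6, 430→7, 339→3
Rank sum = 5 + 6 + 7 + 3 = 21

21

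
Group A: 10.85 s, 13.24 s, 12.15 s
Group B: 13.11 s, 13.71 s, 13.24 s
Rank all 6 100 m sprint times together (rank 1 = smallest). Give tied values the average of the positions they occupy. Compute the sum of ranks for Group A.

Sorted (ascending): 10.85, 12.15, 13.11, 13.24, 13.24, 13.71
The 2 values of 13.24 occupy positions 4–5 → average rank (4+5)/2 = 4.5.
Group A values → pooled ranks: 10.85→1, 13.24→4.5, 12.15→2
Rank sum = 1 + 4.5 + 2 = 7.5

7.5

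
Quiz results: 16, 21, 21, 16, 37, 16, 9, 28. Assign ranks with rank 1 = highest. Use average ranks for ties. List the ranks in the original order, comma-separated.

Sorted (descending): 37, 28, 21, 21, 16, 16, 16, 9
The 2 values of 21 occupy positions 3–4 → average rank (3+4)/2 = 3.5.
The 3 values of 16 occupy positions 5–7 → average rank 6.

6, 3.5, 3.5, 6, 1, 6, 8, 2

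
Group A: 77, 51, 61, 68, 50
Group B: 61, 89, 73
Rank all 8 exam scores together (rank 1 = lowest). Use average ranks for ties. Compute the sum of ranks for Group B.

17.5

Sorted (ascending): 50, 51, 61, 61, 68, 73, 77, 89
The 2 values of 61 occupy positions 3–4 → average rank (3+4)/2 = 3.5.
Group B values → pooled ranks: 61→3.5, 89→8, 73→6
Rank sum = 3.5 + 8 + 6 = 17.5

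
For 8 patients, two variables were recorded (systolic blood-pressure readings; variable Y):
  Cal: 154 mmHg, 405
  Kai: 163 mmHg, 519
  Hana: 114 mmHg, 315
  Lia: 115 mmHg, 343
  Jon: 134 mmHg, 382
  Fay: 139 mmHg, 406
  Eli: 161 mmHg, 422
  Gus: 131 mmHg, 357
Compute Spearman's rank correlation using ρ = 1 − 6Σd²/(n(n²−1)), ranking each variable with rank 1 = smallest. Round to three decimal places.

0.976

Ranks of variable 1: 6, 8, 1, 2, 4, 5, 7, 3
Ranks of variable 2: 5, 8, 1, 2, 4, 6, 7, 3
d = r₁ − r₂: 1, 0, 0, 0, 0, -1, 0, 0
d²: 1, 0, 0, 0, 0, 1, 0, 0; Σd² = 2
ρ = 1 − 6·2/(8·63) = 1 − 12/504 = 0.976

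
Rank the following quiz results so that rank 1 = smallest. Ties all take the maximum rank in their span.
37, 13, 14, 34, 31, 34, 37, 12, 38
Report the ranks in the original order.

8, 2, 3, 6, 4, 6, 8, 1, 9

Sorted (ascending): 12, 13, 14, 31, 34, 34, 37, 37, 38
The 2 values of 34 occupy positions 5–6 → each gets rank 6.
The 2 values of 37 occupy positions 7–8 → each gets rank 8.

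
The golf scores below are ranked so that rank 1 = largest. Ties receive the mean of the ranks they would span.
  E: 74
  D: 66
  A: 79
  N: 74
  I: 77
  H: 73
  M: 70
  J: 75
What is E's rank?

4.5

Sorted (descending): 79, 77, 75, 74, 74, 73, 70, 66
The 2 values of 74 occupy positions 4–5 → average rank (4+5)/2 = 4.5.
E has value 74 → rank 4.5.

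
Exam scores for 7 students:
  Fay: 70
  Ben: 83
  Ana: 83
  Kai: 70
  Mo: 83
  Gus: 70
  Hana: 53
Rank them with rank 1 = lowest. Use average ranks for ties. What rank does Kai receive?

3

Sorted (ascending): 53, 70, 70, 70, 83, 83, 83
The 3 values of 70 occupy positions 2–4 → average rank 3.
The 3 values of 83 occupy positions 5–7 → average rank 6.
Kai has value 70 → rank 3.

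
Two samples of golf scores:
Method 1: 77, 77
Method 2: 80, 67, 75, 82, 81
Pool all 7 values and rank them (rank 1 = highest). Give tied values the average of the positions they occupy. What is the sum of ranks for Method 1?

Sorted (descending): 82, 81, 80, 77, 77, 75, 67
The 2 values of 77 occupy positions 4–5 → average rank (4+5)/2 = 4.5.
Method 1 values → pooled ranks: 77→4.5, 77→4.5
Rank sum = 4.5 + 4.5 = 9

9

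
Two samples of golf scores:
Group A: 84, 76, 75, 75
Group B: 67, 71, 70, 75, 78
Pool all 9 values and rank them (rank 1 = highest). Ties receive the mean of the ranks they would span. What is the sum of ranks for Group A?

Sorted (descending): 84, 78, 76, 75, 75, 75, 71, 70, 67
The 3 values of 75 occupy positions 4–6 → average rank 5.
Group A values → pooled ranks: 84→1, 76→3, 75→5, 75→5
Rank sum = 1 + 3 + 5 + 5 = 14

14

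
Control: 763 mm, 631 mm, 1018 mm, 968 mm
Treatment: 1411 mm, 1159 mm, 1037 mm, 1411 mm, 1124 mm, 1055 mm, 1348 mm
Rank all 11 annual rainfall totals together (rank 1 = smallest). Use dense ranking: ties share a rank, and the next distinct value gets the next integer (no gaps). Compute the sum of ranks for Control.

Sorted (ascending): 631, 763, 968, 1018, 1037, 1055, 1124, 1159, 1348, 1411, 1411
The 2 values of 1411 share dense rank 10.
Remaining distinct values take the next consecutive integers.
Control values → pooled ranks: 763→2, 631→1, 1018→4, 968→3
Rank sum = 2 + 1 + 4 + 3 = 10

10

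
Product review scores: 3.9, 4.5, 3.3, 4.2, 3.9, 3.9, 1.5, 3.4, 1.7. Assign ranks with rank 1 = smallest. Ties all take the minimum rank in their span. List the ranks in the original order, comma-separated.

Sorted (ascending): 1.5, 1.7, 3.3, 3.4, 3.9, 3.9, 3.9, 4.2, 4.5
The 3 values of 3.9 occupy positions 5–7 → each gets rank 5.

5, 9, 3, 8, 5, 5, 1, 4, 2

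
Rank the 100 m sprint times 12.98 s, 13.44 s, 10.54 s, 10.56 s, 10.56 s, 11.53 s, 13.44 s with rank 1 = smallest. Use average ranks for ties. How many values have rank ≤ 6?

Sorted (ascending): 10.54, 10.56, 10.56, 11.53, 12.98, 13.44, 13.44
The 2 values of 10.56 occupy positions 2–3 → average rank (2+3)/2 = 2.5.
The 2 values of 13.44 occupy positions 6–7 → average rank (6+7)/2 = 6.5.
Ranks ≤ 6: {1, 2.5, 2.5, 4, 5} → 5 values.

5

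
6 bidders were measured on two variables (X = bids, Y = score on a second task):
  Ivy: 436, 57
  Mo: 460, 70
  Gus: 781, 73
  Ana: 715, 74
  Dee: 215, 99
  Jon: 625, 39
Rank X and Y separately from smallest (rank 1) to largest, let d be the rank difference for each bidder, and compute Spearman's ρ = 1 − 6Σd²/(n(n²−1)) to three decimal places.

Ranks of variable 1: 2, 3, 6, 5, 1, 4
Ranks of variable 2: 2, 3, 4, 5, 6, 1
d = r₁ − r₂: 0, 0, 2, 0, -5, 3
d²: 0, 0, 4, 0, 25, 9; Σd² = 38
ρ = 1 − 6·38/(6·35) = 1 − 228/210 = -0.086

-0.086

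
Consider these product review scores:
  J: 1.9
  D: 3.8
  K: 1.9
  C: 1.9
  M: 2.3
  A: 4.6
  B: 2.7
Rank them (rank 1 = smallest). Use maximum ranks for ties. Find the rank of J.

3

Sorted (ascending): 1.9, 1.9, 1.9, 2.3, 2.7, 3.8, 4.6
The 3 values of 1.9 occupy positions 1–3 → each gets rank 3.
J has value 1.9 → rank 3.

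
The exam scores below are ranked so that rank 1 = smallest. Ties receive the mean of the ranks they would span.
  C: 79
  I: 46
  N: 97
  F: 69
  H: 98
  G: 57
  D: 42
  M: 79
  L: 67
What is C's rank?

6.5

Sorted (ascending): 42, 46, 57, 67, 69, 79, 79, 97, 98
The 2 values of 79 occupy positions 6–7 → average rank (6+7)/2 = 6.5.
C has value 79 → rank 6.5.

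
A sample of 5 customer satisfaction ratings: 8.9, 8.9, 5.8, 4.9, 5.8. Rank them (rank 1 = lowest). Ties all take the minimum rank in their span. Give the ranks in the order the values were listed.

4, 4, 2, 1, 2

Sorted (ascending): 4.9, 5.8, 5.8, 8.9, 8.9
The 2 values of 5.8 occupy positions 2–3 → each gets rank 2.
The 2 values of 8.9 occupy positions 4–5 → each gets rank 4.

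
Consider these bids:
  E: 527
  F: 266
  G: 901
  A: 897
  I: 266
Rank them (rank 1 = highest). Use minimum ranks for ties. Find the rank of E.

3

Sorted (descending): 901, 897, 527, 266, 266
The 2 values of 266 occupy positions 4–5 → each gets rank 4.
E has value 527 → rank 3.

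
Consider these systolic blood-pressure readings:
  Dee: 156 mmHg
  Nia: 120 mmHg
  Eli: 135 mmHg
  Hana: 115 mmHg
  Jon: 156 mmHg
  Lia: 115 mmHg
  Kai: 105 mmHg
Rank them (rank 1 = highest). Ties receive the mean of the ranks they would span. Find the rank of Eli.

Sorted (descending): 156, 156, 135, 120, 115, 115, 105
The 2 values of 156 occupy positions 1–2 → average rank (1+2)/2 = 1.5.
The 2 values of 115 occupy positions 5–6 → average rank (5+6)/2 = 5.5.
Eli has value 135 mmHg → rank 3.

3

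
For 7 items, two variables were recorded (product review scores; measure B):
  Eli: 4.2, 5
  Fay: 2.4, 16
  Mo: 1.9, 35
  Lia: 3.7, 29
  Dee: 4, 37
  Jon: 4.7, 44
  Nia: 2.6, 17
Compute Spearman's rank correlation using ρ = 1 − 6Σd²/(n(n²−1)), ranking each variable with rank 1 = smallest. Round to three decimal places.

0.250

Ranks of variable 1: 6, 2, 1, 4, 5, 7, 3
Ranks of variable 2: 1, 2, 5, 4, 6, 7, 3
d = r₁ − r₂: 5, 0, -4, 0, -1, 0, 0
d²: 25, 0, 16, 0, 1, 0, 0; Σd² = 42
ρ = 1 − 6·42/(7·48) = 1 − 252/336 = 0.250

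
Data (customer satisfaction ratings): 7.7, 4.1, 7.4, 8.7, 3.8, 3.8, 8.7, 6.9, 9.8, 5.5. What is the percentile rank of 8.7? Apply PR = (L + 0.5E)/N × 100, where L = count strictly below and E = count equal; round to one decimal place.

80.0

N = 10.
Strictly below 8.7: 7. Equal to 8.7: 2.
PR = (7 + 0.5·2)/10 × 100 = 80.0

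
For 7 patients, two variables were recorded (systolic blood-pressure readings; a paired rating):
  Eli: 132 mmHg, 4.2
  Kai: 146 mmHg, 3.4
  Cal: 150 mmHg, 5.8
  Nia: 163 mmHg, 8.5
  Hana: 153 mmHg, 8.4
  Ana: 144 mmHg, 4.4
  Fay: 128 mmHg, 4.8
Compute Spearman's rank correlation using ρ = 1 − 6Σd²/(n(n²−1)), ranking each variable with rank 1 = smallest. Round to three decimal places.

0.679

Ranks of variable 1: 2, 4, 5, 7, 6, 3, 1
Ranks of variable 2: 2, 1, 5, 7, 6, 3, 4
d = r₁ − r₂: 0, 3, 0, 0, 0, 0, -3
d²: 0, 9, 0, 0, 0, 0, 9; Σd² = 18
ρ = 1 − 6·18/(7·48) = 1 − 108/336 = 0.679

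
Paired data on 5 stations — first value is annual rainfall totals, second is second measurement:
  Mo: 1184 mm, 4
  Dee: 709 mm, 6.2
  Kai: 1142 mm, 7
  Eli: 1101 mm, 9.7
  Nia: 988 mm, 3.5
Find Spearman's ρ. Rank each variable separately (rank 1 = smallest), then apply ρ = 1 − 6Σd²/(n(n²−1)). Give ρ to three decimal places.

Ranks of variable 1: 5, 1, 4, 3, 2
Ranks of variable 2: 2, 3, 4, 5, 1
d = r₁ − r₂: 3, -2, 0, -2, 1
d²: 9, 4, 0, 4, 1; Σd² = 18
ρ = 1 − 6·18/(5·24) = 1 − 108/120 = 0.100

0.100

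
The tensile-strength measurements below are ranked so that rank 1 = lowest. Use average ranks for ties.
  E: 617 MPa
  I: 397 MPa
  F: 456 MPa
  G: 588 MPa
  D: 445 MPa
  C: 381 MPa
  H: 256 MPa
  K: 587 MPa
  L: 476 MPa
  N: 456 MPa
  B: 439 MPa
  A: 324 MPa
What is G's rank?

11

Sorted (ascending): 256, 324, 381, 397, 439, 445, 456, 456, 476, 587, 588, 617
The 2 values of 456 occupy positions 7–8 → average rank (7+8)/2 = 7.5.
G has value 588 MPa → rank 11.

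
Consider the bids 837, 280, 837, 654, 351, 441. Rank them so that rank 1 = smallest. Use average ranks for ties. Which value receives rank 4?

654

Sorted (ascending): 280, 351, 441, 654, 837, 837
The 2 values of 837 occupy positions 5–6 → average rank (5+6)/2 = 5.5.
Rank 4 → value 654.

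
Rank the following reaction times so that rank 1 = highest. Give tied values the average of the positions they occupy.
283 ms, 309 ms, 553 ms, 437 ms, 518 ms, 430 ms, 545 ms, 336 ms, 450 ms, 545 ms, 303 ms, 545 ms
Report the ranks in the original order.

12, 10, 1, 7, 5, 8, 3, 9, 6, 3, 11, 3

Sorted (descending): 553, 545, 545, 545, 518, 450, 437, 430, 336, 309, 303, 283
The 3 values of 545 occupy positions 2–4 → average rank 3.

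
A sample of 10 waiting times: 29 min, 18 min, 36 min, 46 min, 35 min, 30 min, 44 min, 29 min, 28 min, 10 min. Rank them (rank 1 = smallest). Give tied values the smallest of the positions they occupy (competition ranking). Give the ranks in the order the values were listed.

Sorted (ascending): 10, 18, 28, 29, 29, 30, 35, 36, 44, 46
The 2 values of 29 occupy positions 4–5 → each gets rank 4.

4, 2, 8, 10, 7, 6, 9, 4, 3, 1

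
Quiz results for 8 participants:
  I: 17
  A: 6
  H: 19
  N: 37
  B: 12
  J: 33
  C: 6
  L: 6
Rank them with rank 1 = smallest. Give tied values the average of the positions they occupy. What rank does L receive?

Sorted (ascending): 6, 6, 6, 12, 17, 19, 33, 37
The 3 values of 6 occupy positions 1–3 → average rank 2.
L has value 6 → rank 2.

2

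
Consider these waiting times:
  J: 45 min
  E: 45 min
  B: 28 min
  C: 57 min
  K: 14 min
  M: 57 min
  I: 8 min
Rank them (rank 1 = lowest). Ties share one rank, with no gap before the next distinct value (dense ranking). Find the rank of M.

Sorted (ascending): 8, 14, 28, 45, 45, 57, 57
The 2 values of 45 share dense rank 4.
The 2 values of 57 share dense rank 5.
Remaining distinct values take the next consecutive integers.
M has value 57 min → rank 5.

5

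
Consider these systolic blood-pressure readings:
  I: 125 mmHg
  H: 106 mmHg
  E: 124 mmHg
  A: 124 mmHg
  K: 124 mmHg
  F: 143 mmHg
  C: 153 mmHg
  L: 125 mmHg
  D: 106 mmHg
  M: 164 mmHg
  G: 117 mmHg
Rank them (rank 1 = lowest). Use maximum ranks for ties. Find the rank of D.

2

Sorted (ascending): 106, 106, 117, 124, 124, 124, 125, 125, 143, 153, 164
The 2 values of 106 occupy positions 1–2 → each gets rank 2.
The 3 values of 124 occupy positions 4–6 → each gets rank 6.
The 2 values of 125 occupy positions 7–8 → each gets rank 8.
D has value 106 mmHg → rank 2.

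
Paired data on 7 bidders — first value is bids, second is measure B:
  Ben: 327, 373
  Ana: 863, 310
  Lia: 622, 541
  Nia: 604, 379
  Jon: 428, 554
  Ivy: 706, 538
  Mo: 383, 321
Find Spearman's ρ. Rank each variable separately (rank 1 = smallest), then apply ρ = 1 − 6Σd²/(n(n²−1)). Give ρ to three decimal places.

-0.036

Ranks of variable 1: 1, 7, 5, 4, 3, 6, 2
Ranks of variable 2: 3, 1, 6, 4, 7, 5, 2
d = r₁ − r₂: -2, 6, -1, 0, -4, 1, 0
d²: 4, 36, 1, 0, 16, 1, 0; Σd² = 58
ρ = 1 − 6·58/(7·48) = 1 − 348/336 = -0.036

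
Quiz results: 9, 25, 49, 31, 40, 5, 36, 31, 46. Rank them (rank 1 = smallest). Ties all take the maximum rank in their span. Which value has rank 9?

49

Sorted (ascending): 5, 9, 25, 31, 31, 36, 40, 46, 49
The 2 values of 31 occupy positions 4–5 → each gets rank 5.
Rank 9 → value 49.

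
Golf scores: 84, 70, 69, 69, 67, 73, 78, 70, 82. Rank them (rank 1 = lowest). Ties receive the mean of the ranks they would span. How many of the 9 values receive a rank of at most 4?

Sorted (ascending): 67, 69, 69, 70, 70, 73, 78, 82, 84
The 2 values of 69 occupy positions 2–3 → average rank (2+3)/2 = 2.5.
The 2 values of 70 occupy positions 4–5 → average rank (4+5)/2 = 4.5.
Ranks ≤ 4: {1, 2.5, 2.5} → 3 values.

3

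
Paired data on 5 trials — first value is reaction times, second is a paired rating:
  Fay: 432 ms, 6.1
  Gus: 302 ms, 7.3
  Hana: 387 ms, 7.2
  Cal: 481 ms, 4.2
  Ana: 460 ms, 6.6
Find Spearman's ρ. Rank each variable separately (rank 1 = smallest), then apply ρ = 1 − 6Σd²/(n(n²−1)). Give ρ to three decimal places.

-0.900

Ranks of variable 1: 3, 1, 2, 5, 4
Ranks of variable 2: 2, 5, 4, 1, 3
d = r₁ − r₂: 1, -4, -2, 4, 1
d²: 1, 16, 4, 16, 1; Σd² = 38
ρ = 1 − 6·38/(5·24) = 1 − 228/120 = -0.900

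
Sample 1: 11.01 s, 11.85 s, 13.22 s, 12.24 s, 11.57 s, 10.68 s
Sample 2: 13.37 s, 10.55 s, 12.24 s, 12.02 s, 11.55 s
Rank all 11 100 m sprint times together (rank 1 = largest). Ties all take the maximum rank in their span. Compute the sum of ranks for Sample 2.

Sorted (descending): 13.37, 13.22, 12.24, 12.24, 12.02, 11.85, 11.57, 11.55, 11.01, 10.68, 10.55
The 2 values of 12.24 occupy positions 3–4 → each gets rank 4.
Sample 2 values → pooled ranks: 13.37→1, 10.55→11, 12.24→4, 12.02→5, 11.55→8
Rank sum = 1 + 11 + 4 + 5 + 8 = 29

29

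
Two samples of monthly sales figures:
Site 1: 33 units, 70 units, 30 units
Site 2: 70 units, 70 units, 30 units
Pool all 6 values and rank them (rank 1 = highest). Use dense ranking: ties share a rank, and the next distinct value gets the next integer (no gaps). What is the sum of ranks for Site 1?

6

Sorted (descending): 70, 70, 70, 33, 30, 30
The 3 values of 70 share dense rank 1.
The 2 values of 30 share dense rank 3.
Remaining distinct values take the next consecutive integers.
Site 1 values → pooled ranks: 33→2, 70→1, 30→3
Rank sum = 2 + 1 + 3 = 6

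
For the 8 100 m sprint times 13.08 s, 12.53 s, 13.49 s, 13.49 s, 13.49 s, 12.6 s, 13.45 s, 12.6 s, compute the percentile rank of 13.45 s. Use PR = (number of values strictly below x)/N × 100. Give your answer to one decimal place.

N = 8.
Strictly below 13.45: 4. Equal to 13.45: 1.
PR = 4/8 × 100 = 50.0

50.0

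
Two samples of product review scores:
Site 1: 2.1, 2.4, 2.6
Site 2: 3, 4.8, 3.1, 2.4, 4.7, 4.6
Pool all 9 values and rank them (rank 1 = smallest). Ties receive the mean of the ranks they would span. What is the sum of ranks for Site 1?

7.5

Sorted (ascending): 2.1, 2.4, 2.4, 2.6, 3, 3.1, 4.6, 4.7, 4.8
The 2 values of 2.4 occupy positions 2–3 → average rank (2+3)/2 = 2.5.
Site 1 values → pooled ranks: 2.1→1, 2.4→2.5, 2.6→4
Rank sum = 1 + 2.5 + 4 = 7.5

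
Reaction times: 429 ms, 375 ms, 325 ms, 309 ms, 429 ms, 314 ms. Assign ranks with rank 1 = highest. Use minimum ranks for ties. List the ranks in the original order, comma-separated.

1, 3, 4, 6, 1, 5

Sorted (descending): 429, 429, 375, 325, 314, 309
The 2 values of 429 occupy positions 1–2 → each gets rank 1.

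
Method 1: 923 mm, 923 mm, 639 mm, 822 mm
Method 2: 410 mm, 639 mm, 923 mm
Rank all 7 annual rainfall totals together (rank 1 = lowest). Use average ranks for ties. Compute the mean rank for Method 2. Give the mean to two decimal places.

3.17

Sorted (ascending): 410, 639, 639, 822, 923, 923, 923
The 2 values of 639 occupy positions 2–3 → average rank (2+3)/2 = 2.5.
The 3 values of 923 occupy positions 5–7 → average rank 6.
Method 2 values → pooled ranks: 410→1, 639→2.5, 923→6
Mean rank = (1 + 2.5 + 6) / 3 = 3.17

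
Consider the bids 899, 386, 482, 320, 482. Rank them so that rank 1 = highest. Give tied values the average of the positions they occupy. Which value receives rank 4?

386

Sorted (descending): 899, 482, 482, 386, 320
The 2 values of 482 occupy positions 2–3 → average rank (2+3)/2 = 2.5.
Rank 4 → value 386.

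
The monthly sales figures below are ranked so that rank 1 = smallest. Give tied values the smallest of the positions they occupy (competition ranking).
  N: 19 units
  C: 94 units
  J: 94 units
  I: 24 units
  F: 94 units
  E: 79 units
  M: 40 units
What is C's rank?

Sorted (ascending): 19, 24, 40, 79, 94, 94, 94
The 3 values of 94 occupy positions 5–7 → each gets rank 5.
C has value 94 units → rank 5.

5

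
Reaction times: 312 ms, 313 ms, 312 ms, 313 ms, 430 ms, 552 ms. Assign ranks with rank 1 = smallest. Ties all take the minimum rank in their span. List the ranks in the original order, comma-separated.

1, 3, 1, 3, 5, 6

Sorted (ascending): 312, 312, 313, 313, 430, 552
The 2 values of 312 occupy positions 1–2 → each gets rank 1.
The 2 values of 313 occupy positions 3–4 → each gets rank 3.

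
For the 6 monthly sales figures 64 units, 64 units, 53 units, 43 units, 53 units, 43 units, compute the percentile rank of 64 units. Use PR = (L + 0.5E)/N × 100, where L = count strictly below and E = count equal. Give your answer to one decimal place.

83.3

N = 6.
Strictly below 64: 4. Equal to 64: 2.
PR = (4 + 0.5·2)/6 × 100 = 83.3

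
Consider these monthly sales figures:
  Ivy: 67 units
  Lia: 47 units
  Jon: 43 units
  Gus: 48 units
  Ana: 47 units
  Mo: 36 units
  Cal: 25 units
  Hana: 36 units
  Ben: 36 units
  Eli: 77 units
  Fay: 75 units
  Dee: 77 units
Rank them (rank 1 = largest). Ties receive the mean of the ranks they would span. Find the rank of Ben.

10

Sorted (descending): 77, 77, 75, 67, 48, 47, 47, 43, 36, 36, 36, 25
The 2 values of 77 occupy positions 1–2 → average rank (1+2)/2 = 1.5.
The 2 values of 47 occupy positions 6–7 → average rank (6+7)/2 = 6.5.
The 3 values of 36 occupy positions 9–11 → average rank 10.
Ben has value 36 units → rank 10.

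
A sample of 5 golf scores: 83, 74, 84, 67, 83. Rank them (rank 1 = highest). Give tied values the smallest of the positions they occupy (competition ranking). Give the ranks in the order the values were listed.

2, 4, 1, 5, 2

Sorted (descending): 84, 83, 83, 74, 67
The 2 values of 83 occupy positions 2–3 → each gets rank 2.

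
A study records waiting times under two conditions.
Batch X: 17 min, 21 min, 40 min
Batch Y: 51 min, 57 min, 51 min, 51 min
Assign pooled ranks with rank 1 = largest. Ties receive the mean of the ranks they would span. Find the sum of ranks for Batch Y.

Sorted (descending): 57, 51, 51, 51, 40, 21, 17
The 3 values of 51 occupy positions 2–4 → average rank 3.
Batch Y values → pooled ranks: 51→3, 57→1, 51→3, 51→3
Rank sum = 3 + 1 + 3 + 3 = 10

10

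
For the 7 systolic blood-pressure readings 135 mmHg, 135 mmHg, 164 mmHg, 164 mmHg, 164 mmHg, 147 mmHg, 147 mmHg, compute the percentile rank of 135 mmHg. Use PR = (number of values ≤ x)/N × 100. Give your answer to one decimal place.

28.6

N = 7.
Strictly below 135: 0. Equal to 135: 2.
PR = 2/7 × 100 = 28.6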